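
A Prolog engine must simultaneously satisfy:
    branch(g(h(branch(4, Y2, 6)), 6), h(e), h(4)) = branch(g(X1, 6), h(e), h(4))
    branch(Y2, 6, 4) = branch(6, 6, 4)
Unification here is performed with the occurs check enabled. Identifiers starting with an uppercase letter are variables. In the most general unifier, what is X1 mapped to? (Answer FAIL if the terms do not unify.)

h(branch(4, 6, 6))

Decompose branch/3: g(h(branch(4, Y2, 6)), 6) = g(X1, 6),  h(e) = h(e),  h(4) = h(4).
Decompose g/2: h(branch(4, Y2, 6)) = X1,  6 = 6.
Bind X1 := h(branch(4, Y2, 6)); no other remaining equation mentions X1.
Delete trivial equation 6 = 6.
Delete trivial equation h(e) = h(e).
Delete trivial equation h(4) = h(4).
Decompose branch/3: Y2 = 6,  6 = 6,  4 = 4.
Bind Y2 := 6; no other remaining equation mentions Y2. Substituting into the earlier binding gives X1 := h(branch(4, 6, 6)).
Delete trivial equation 6 = 6.
Delete trivial equation 4 = 4.
MGU = { X1 -> h(branch(4, 6, 6)), Y2 -> 6 }, so X1 -> h(branch(4, 6, 6)).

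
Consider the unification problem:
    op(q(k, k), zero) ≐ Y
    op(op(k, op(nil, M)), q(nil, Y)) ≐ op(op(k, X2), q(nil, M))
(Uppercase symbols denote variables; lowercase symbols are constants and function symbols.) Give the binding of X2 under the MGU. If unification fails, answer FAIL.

op(nil, op(q(k, k), zero))

Bind Y := op(q(k, k), zero); substituting into the remaining equation gives: op(op(k, op(nil, M)), q(nil, op(q(k, k), zero))) ≐ op(op(k, X2), q(nil, M)).
Decompose op/2: op(k, op(nil, M)) ≐ op(k, X2),  q(nil, op(q(k, k), zero)) ≐ q(nil, M).
Decompose op/2: k ≐ k,  op(nil, M) ≐ X2.
Delete trivial equation k ≐ k.
Bind X2 := op(nil, M); no other remaining equation mentions X2.
Decompose q/2: nil ≐ nil,  op(q(k, k), zero) ≐ M.
Delete trivial equation nil ≐ nil.
Bind M := op(q(k, k), zero). Substituting into the earlier binding gives X2 := op(nil, op(q(k, k), zero)).
MGU = { Y -> op(q(k, k), zero), X2 -> op(nil, op(q(k, k), zero)), M -> op(q(k, k), zero) }, so X2 -> op(nil, op(q(k, k), zero)).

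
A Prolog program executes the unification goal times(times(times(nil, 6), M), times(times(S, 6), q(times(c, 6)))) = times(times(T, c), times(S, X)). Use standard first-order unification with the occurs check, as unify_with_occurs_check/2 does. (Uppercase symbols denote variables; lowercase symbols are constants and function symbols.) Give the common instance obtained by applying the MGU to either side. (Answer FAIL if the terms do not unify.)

FAIL

Decompose times/2: times(times(nil, 6), M) = times(T, c),  times(times(S, 6), q(times(c, 6))) = times(S, X).
Decompose times/2: times(nil, 6) = T,  M = c.
Bind T := times(nil, 6); no other remaining equation mentions T.
Bind M := c; no other remaining equation mentions M.
Decompose times/2: times(S, 6) = S,  q(times(c, 6)) = X.
Occurs check fails: S occurs in times(S, 6); the equation S = times(S, 6) has no finite solution.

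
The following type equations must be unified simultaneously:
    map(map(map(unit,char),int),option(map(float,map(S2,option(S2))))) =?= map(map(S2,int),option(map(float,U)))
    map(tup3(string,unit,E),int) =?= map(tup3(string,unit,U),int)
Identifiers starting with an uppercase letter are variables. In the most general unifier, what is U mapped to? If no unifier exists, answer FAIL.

Decompose map/2: map(map(unit,char),int) =?= map(S2,int),  option(map(float,map(S2,option(S2)))) =?= option(map(float,U)).
Decompose map/2: map(unit,char) =?= S2,  int =?= int.
Bind S2 := map(unit,char); substituting into the one remaining equation that mentions S2 gives: option(map(float,map(map(unit,char),option(map(unit,char))))) =?= option(map(float,U)).
Delete trivial equation int =?= int.
Decompose option/1: map(float,map(map(unit,char),option(map(unit,char)))) =?= map(float,U).
Decompose map/2: float =?= float,  map(map(unit,char),option(map(unit,char))) =?= U.
Delete trivial equation float =?= float.
Bind U := map(map(unit,char),option(map(unit,char))); substituting into the remaining equation gives: map(tup3(string,unit,E),int) =?= map(tup3(string,unit,map(map(unit,char),option(map(unit,char)))),int).
Decompose map/2: tup3(string,unit,E) =?= tup3(string,unit,map(map(unit,char),option(map(unit,char)))),  int =?= int.
Decompose tup3/3: string =?= string,  unit =?= unit,  E =?= map(map(unit,char),option(map(unit,char))).
Delete trivial equation string =?= string.
Delete trivial equation unit =?= unit.
Bind E := map(map(unit,char),option(map(unit,char))); no other remaining equation mentions E.
Delete trivial equation int =?= int.
MGU = { S2 := map(unit,char), U := map(map(unit,char),option(map(unit,char))), E := map(map(unit,char),option(map(unit,char))) }, so U := map(map(unit,char),option(map(unit,char))).

map(map(unit,char),option(map(unit,char)))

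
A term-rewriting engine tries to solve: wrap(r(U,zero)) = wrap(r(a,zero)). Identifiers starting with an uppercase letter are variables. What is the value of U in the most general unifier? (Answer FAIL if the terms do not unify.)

Decompose wrap/1: r(U,zero) = r(a,zero).
Decompose r/2: U = a,  zero = zero.
Bind U := a; no other remaining equation mentions U.
Delete trivial equation zero = zero.
MGU = { U -> a }, so U -> a.

a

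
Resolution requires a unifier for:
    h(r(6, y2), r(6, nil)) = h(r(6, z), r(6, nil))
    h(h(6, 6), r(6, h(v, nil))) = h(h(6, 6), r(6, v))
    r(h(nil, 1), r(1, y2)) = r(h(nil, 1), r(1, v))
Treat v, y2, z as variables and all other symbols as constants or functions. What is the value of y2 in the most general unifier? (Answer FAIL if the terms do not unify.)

Decompose h/2: r(6, y2) = r(6, z),  r(6, nil) = r(6, nil).
Decompose r/2: 6 = 6,  y2 = z.
Delete trivial equation 6 = 6.
Bind y2 := z; substituting into the one remaining equation that mentions y2 gives: r(h(nil, 1), r(1, z)) = r(h(nil, 1), r(1, v)).
Delete trivial equation r(6, nil) = r(6, nil).
Decompose h/2: h(6, 6) = h(6, 6),  r(6, h(v, nil)) = r(6, v).
Delete trivial equation h(6, 6) = h(6, 6).
Decompose r/2: 6 = 6,  h(v, nil) = v.
Delete trivial equation 6 = 6.
Occurs check fails: v occurs in h(v, nil); the equation v = h(v, nil) has no finite solution.

FAIL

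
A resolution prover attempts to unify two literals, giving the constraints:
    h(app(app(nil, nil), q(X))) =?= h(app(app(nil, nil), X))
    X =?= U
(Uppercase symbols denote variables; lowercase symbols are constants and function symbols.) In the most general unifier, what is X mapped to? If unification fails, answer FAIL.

Decompose h/1: app(app(nil, nil), q(X)) =?= app(app(nil, nil), X).
Decompose app/2: app(nil, nil) =?= app(nil, nil),  q(X) =?= X.
Delete trivial equation app(nil, nil) =?= app(nil, nil).
Occurs check fails: X occurs in q(X); the equation X =?= q(X) has no finite solution.

FAIL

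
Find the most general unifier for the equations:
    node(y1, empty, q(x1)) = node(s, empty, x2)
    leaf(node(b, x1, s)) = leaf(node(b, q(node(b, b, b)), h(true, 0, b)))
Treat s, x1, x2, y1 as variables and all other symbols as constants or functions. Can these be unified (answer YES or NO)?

Decompose node/3: y1 = s,  empty = empty,  q(x1) = x2.
Bind y1 := s; no other remaining equation mentions y1.
Delete trivial equation empty = empty.
Bind x2 := q(x1); no other remaining equation mentions x2.
Decompose leaf/1: node(b, x1, s) = node(b, q(node(b, b, b)), h(true, 0, b)).
Decompose node/3: b = b,  x1 = q(node(b, b, b)),  s = h(true, 0, b).
Delete trivial equation b = b.
Bind x1 := q(node(b, b, b)); no other remaining equation mentions x1. Substituting into the earlier binding gives x2 := q(q(node(b, b, b))).
Bind s := h(true, 0, b). Substituting into the earlier binding gives y1 := h(true, 0, b).
No equations remain and no clash or occurs-check failure arose, so a unifier exists.

YES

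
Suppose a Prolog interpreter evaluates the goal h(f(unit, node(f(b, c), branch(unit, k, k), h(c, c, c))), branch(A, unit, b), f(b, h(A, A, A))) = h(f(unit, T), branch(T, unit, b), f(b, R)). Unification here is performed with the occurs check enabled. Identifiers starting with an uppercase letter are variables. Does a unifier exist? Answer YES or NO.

YES

Decompose h/3: f(unit, node(f(b, c), branch(unit, k, k), h(c, c, c))) = f(unit, T),  branch(A, unit, b) = branch(T, unit, b),  f(b, h(A, A, A)) = f(b, R).
Decompose f/2: unit = unit,  node(f(b, c), branch(unit, k, k), h(c, c, c)) = T.
Delete trivial equation unit = unit.
Bind T := node(f(b, c), branch(unit, k, k), h(c, c, c)); substituting into the one remaining equation that mentions T gives: branch(A, unit, b) = branch(node(f(b, c), branch(unit, k, k), h(c, c, c)), unit, b).
Decompose branch/3: A = node(f(b, c), branch(unit, k, k), h(c, c, c)),  unit = unit,  b = b.
Bind A := node(f(b, c), branch(unit, k, k), h(c, c, c)); substituting into the one remaining equation that mentions A gives: f(b, h(node(f(b, c), branch(unit, k, k), h(c, c, c)), node(f(b, c), branch(unit, k, k), h(c, c, c)), node(f(b, c), branch(unit, k, k), h(c, c, c)))) = f(b, R).
Delete trivial equation unit = unit.
Delete trivial equation b = b.
Decompose f/2: b = b,  h(node(f(b, c), branch(unit, k, k), h(c, c, c)), node(f(b, c), branch(unit, k, k), h(c, c, c)), node(f(b, c), branch(unit, k, k), h(c, c, c))) = R.
Delete trivial equation b = b.
Bind R := h(node(f(b, c), branch(unit, k, k), h(c, c, c)), node(f(b, c), branch(unit, k, k), h(c, c, c)), node(f(b, c), branch(unit, k, k), h(c, c, c))).
No equations remain and no clash or occurs-check failure arose, so a unifier exists.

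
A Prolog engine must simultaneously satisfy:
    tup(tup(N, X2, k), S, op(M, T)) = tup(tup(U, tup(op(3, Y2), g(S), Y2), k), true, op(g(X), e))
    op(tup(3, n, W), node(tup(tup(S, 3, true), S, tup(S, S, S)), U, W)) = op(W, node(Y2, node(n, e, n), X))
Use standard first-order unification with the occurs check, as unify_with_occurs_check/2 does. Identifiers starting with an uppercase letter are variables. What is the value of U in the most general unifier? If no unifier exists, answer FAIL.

FAIL

Decompose tup/3: tup(N, X2, k) = tup(U, tup(op(3, Y2), g(S), Y2), k),  S = true,  op(M, T) = op(g(X), e).
Decompose tup/3: N = U,  X2 = tup(op(3, Y2), g(S), Y2),  k = k.
Bind N := U; no other remaining equation mentions N.
Bind X2 := tup(op(3, Y2), g(S), Y2); no other remaining equation mentions X2.
Delete trivial equation k = k.
Bind S := true; substituting into the one remaining equation that mentions S gives: op(tup(3, n, W), node(tup(tup(true, 3, true), true, tup(true, true, true)), U, W)) = op(W, node(Y2, node(n, e, n), X)). Substituting into the earlier binding gives X2 := tup(op(3, Y2), g(true), Y2).
Decompose op/2: M = g(X),  T = e.
Bind M := g(X); no other remaining equation mentions M.
Bind T := e; no other remaining equation mentions T.
Decompose op/2: tup(3, n, W) = W,  node(tup(tup(true, 3, true), true, tup(true, true, true)), U, W) = node(Y2, node(n, e, n), X).
Occurs check fails: W occurs in tup(3, n, W); the equation W = tup(3, n, W) has no finite solution.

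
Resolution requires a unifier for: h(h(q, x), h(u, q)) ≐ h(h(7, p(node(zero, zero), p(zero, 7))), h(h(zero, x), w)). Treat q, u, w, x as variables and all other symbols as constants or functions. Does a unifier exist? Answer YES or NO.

YES

Decompose h/2: h(q, x) ≐ h(7, p(node(zero, zero), p(zero, 7))),  h(u, q) ≐ h(h(zero, x), w).
Decompose h/2: q ≐ 7,  x ≐ p(node(zero, zero), p(zero, 7)).
Bind q := 7; substituting into the one remaining equation that mentions q gives: h(u, 7) ≐ h(h(zero, x), w).
Bind x := p(node(zero, zero), p(zero, 7)); substituting into the remaining equation gives: h(u, 7) ≐ h(h(zero, p(node(zero, zero), p(zero, 7))), w).
Decompose h/2: u ≐ h(zero, p(node(zero, zero), p(zero, 7))),  7 ≐ w.
Bind u := h(zero, p(node(zero, zero), p(zero, 7))); no other remaining equation mentions u.
Bind w := 7.
No equations remain and no clash or occurs-check failure arose, so a unifier exists.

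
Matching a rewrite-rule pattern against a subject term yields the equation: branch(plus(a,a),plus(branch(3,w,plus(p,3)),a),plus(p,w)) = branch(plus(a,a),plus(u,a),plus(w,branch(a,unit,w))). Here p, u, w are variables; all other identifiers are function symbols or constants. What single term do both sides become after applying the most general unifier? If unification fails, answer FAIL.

Decompose branch/3: plus(a,a) = plus(a,a),  plus(branch(3,w,plus(p,3)),a) = plus(u,a),  plus(p,w) = plus(w,branch(a,unit,w)).
Delete trivial equation plus(a,a) = plus(a,a).
Decompose plus/2: branch(3,w,plus(p,3)) = u,  a = a.
Bind u := branch(3,w,plus(p,3)); no other remaining equation mentions u.
Delete trivial equation a = a.
Decompose plus/2: p = w,  w = branch(a,unit,w).
Bind p := w; no other remaining equation mentions p. Substituting into the earlier binding gives u := branch(3,w,plus(w,3)).
Occurs check fails: w occurs in branch(a,unit,w); the equation w = branch(a,unit,w) has no finite solution.

FAIL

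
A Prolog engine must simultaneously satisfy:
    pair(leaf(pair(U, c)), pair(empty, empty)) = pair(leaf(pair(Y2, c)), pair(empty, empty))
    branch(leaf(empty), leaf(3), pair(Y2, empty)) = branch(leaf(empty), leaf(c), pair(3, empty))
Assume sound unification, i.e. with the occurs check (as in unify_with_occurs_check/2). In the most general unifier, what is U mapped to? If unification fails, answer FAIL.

Decompose pair/2: leaf(pair(U, c)) = leaf(pair(Y2, c)),  pair(empty, empty) = pair(empty, empty).
Decompose leaf/1: pair(U, c) = pair(Y2, c).
Decompose pair/2: U = Y2,  c = c.
Bind U := Y2; no other remaining equation mentions U.
Delete trivial equation c = c.
Delete trivial equation pair(empty, empty) = pair(empty, empty).
Decompose branch/3: leaf(empty) = leaf(empty),  leaf(3) = leaf(c),  pair(Y2, empty) = pair(3, empty).
Delete trivial equation leaf(empty) = leaf(empty).
Decompose leaf/1: 3 = c.
Clash: constants 3 and c differ; no unifier exists.

FAIL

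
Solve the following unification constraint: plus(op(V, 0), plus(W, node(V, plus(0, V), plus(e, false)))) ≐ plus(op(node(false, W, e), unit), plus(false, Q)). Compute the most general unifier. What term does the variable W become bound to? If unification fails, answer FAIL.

Decompose plus/2: op(V, 0) ≐ op(node(false, W, e), unit),  plus(W, node(V, plus(0, V), plus(e, false))) ≐ plus(false, Q).
Decompose op/2: V ≐ node(false, W, e),  0 ≐ unit.
Bind V := node(false, W, e); substituting into the one remaining equation that mentions V gives: plus(W, node(node(false, W, e), plus(0, node(false, W, e)), plus(e, false))) ≐ plus(false, Q).
Clash: constants 0 and unit differ; no unifier exists.

FAIL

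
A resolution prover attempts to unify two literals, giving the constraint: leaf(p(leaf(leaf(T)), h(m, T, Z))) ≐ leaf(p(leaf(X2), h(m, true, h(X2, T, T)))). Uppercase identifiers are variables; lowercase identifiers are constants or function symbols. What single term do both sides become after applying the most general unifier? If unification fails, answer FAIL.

Decompose leaf/1: p(leaf(leaf(T)), h(m, T, Z)) ≐ p(leaf(X2), h(m, true, h(X2, T, T))).
Decompose p/2: leaf(leaf(T)) ≐ leaf(X2),  h(m, T, Z) ≐ h(m, true, h(X2, T, T)).
Decompose leaf/1: leaf(T) ≐ X2.
Bind X2 := leaf(T); substituting into the remaining equation gives: h(m, T, Z) ≐ h(m, true, h(leaf(T), T, T)).
Decompose h/3: m ≐ m,  T ≐ true,  Z ≐ h(leaf(T), T, T).
Delete trivial equation m ≐ m.
Bind T := true; substituting into the remaining equation gives: Z ≐ h(leaf(true), true, true). Substituting into the earlier binding gives X2 := leaf(true).
Bind Z := h(leaf(true), true, true).
Applying the MGU to either side gives leaf(p(leaf(leaf(true)), h(m, true, h(leaf(true), true, true)))).

leaf(p(leaf(leaf(true)), h(m, true, h(leaf(true), true, true))))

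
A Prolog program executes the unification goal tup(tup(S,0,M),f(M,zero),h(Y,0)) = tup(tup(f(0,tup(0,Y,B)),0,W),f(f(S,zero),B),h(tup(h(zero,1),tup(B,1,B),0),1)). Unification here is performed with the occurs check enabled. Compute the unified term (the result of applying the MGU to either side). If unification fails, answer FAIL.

Decompose tup/3: tup(S,0,M) = tup(f(0,tup(0,Y,B)),0,W),  f(M,zero) = f(f(S,zero),B),  h(Y,0) = h(tup(h(zero,1),tup(B,1,B),0),1).
Decompose tup/3: S = f(0,tup(0,Y,B)),  0 = 0,  M = W.
Bind S := f(0,tup(0,Y,B)); substituting into the one remaining equation that mentions S gives: f(M,zero) = f(f(f(0,tup(0,Y,B)),zero),B).
Delete trivial equation 0 = 0.
Bind M := W; substituting into the one remaining equation that mentions M gives: f(W,zero) = f(f(f(0,tup(0,Y,B)),zero),B).
Decompose f/2: W = f(f(0,tup(0,Y,B)),zero),  zero = B.
Bind W := f(f(0,tup(0,Y,B)),zero); no other remaining equation mentions W. Substituting into the earlier binding gives M := f(f(0,tup(0,Y,B)),zero).
Bind B := zero; substituting into the remaining equation gives: h(Y,0) = h(tup(h(zero,1),tup(zero,1,zero),0),1). Substituting into the earlier bindings gives S := f(0,tup(0,Y,zero)), M := f(f(0,tup(0,Y,zero)),zero), W := f(f(0,tup(0,Y,zero)),zero).
Decompose h/2: Y = tup(h(zero,1),tup(zero,1,zero),0),  0 = 1.
Bind Y := tup(h(zero,1),tup(zero,1,zero),0); no other remaining equation mentions Y. Substituting into the earlier bindings gives S := f(0,tup(0,tup(h(zero,1),tup(zero,1,zero),0),zero)), M := f(f(0,tup(0,tup(h(zero,1),tup(zero,1,zero),0),zero)),zero), W := f(f(0,tup(0,tup(h(zero,1),tup(zero,1,zero),0),zero)),zero).
Clash: constants 0 and 1 differ; no unifier exists.

FAIL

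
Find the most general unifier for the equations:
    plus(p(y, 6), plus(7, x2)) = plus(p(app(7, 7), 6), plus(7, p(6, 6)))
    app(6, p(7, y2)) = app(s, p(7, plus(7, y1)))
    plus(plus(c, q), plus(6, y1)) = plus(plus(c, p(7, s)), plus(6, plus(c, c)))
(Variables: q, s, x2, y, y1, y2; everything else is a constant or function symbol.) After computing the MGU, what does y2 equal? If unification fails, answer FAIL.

Decompose plus/2: p(y, 6) = p(app(7, 7), 6),  plus(7, x2) = plus(7, p(6, 6)).
Decompose p/2: y = app(7, 7),  6 = 6.
Bind y := app(7, 7); no other remaining equation mentions y.
Delete trivial equation 6 = 6.
Decompose plus/2: 7 = 7,  x2 = p(6, 6).
Delete trivial equation 7 = 7.
Bind x2 := p(6, 6); no other remaining equation mentions x2.
Decompose app/2: 6 = s,  p(7, y2) = p(7, plus(7, y1)).
Bind s := 6; substituting into the one remaining equation that mentions s gives: plus(plus(c, q), plus(6, y1)) = plus(plus(c, p(7, 6)), plus(6, plus(c, c))).
Decompose p/2: 7 = 7,  y2 = plus(7, y1).
Delete trivial equation 7 = 7.
Bind y2 := plus(7, y1); no other remaining equation mentions y2.
Decompose plus/2: plus(c, q) = plus(c, p(7, 6)),  plus(6, y1) = plus(6, plus(c, c)).
Decompose plus/2: c = c,  q = p(7, 6).
Delete trivial equation c = c.
Bind q := p(7, 6); no other remaining equation mentions q.
Decompose plus/2: 6 = 6,  y1 = plus(c, c).
Delete trivial equation 6 = 6.
Bind y1 := plus(c, c). Substituting into the earlier binding gives y2 := plus(7, plus(c, c)).
MGU = { y -> app(7, 7), x2 -> p(6, 6), s -> 6, y2 -> plus(7, plus(c, c)), q -> p(7, 6), y1 -> plus(c, c) }, so y2 -> plus(7, plus(c, c)).

plus(7, plus(c, c))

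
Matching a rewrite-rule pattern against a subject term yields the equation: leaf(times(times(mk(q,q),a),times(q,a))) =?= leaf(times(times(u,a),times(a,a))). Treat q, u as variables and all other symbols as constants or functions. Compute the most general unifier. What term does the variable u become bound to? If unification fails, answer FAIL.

Decompose leaf/1: times(times(mk(q,q),a),times(q,a)) =?= times(times(u,a),times(a,a)).
Decompose times/2: times(mk(q,q),a) =?= times(u,a),  times(q,a) =?= times(a,a).
Decompose times/2: mk(q,q) =?= u,  a =?= a.
Bind u := mk(q,q); no other remaining equation mentions u.
Delete trivial equation a =?= a.
Decompose times/2: q =?= a,  a =?= a.
Bind q := a; no other remaining equation mentions q. Substituting into the earlier binding gives u := mk(a,a).
Delete trivial equation a =?= a.
MGU = { u ↦ mk(a,a), q ↦ a }, so u ↦ mk(a,a).

mk(a,a)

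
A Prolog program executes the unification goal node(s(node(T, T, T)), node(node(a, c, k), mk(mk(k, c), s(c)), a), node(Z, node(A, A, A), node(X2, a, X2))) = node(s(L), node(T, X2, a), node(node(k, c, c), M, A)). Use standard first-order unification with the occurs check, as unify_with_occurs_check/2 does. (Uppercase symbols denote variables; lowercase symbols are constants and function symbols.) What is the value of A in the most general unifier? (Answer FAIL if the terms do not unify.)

Decompose node/3: s(node(T, T, T)) = s(L),  node(node(a, c, k), mk(mk(k, c), s(c)), a) = node(T, X2, a),  node(Z, node(A, A, A), node(X2, a, X2)) = node(node(k, c, c), M, A).
Decompose s/1: node(T, T, T) = L.
Bind L := node(T, T, T); no other remaining equation mentions L.
Decompose node/3: node(a, c, k) = T,  mk(mk(k, c), s(c)) = X2,  a = a.
Bind T := node(a, c, k); no other remaining equation mentions T. Substituting into the earlier binding gives L := node(node(a, c, k), node(a, c, k), node(a, c, k)).
Bind X2 := mk(mk(k, c), s(c)); substituting into the one remaining equation that mentions X2 gives: node(Z, node(A, A, A), node(mk(mk(k, c), s(c)), a, mk(mk(k, c), s(c)))) = node(node(k, c, c), M, A).
Delete trivial equation a = a.
Decompose node/3: Z = node(k, c, c),  node(A, A, A) = M,  node(mk(mk(k, c), s(c)), a, mk(mk(k, c), s(c))) = A.
Bind Z := node(k, c, c); no other remaining equation mentions Z.
Bind M := node(A, A, A); no other remaining equation mentions M.
Bind A := node(mk(mk(k, c), s(c)), a, mk(mk(k, c), s(c))). Substituting into the earlier binding gives M := node(node(mk(mk(k, c), s(c)), a, mk(mk(k, c), s(c))), node(mk(mk(k, c), s(c)), a, mk(mk(k, c), s(c))), node(mk(mk(k, c), s(c)), a, mk(mk(k, c), s(c)))).
MGU = { L = node(node(a, c, k), node(a, c, k), node(a, c, k)), T = node(a, c, k), X2 = mk(mk(k, c), s(c)), Z = node(k, c, c), M = node(node(mk(mk(k, c), s(c)), a, mk(mk(k, c), s(c))), node(mk(mk(k, c), s(c)), a, mk(mk(k, c), s(c))), node(mk(mk(k, c), s(c)), a, mk(mk(k, c), s(c)))), A = node(mk(mk(k, c), s(c)), a, mk(mk(k, c), s(c))) }, so A = node(mk(mk(k, c), s(c)), a, mk(mk(k, c), s(c))).

node(mk(mk(k, c), s(c)), a, mk(mk(k, c), s(c)))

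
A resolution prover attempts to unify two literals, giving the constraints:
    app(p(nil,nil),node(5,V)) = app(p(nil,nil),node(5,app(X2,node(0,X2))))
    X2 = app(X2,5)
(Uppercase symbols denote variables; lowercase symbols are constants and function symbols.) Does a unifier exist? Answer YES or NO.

Decompose app/2: p(nil,nil) = p(nil,nil),  node(5,V) = node(5,app(X2,node(0,X2))).
Delete trivial equation p(nil,nil) = p(nil,nil).
Decompose node/2: 5 = 5,  V = app(X2,node(0,X2)).
Delete trivial equation 5 = 5.
Bind V := app(X2,node(0,X2)); no other remaining equation mentions V.
Occurs check fails: X2 occurs in app(X2,5); the equation X2 = app(X2,5) has no finite solution.

NO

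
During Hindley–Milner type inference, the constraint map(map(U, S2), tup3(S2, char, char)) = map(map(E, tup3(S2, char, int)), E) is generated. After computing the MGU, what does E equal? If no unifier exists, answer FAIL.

FAIL

Decompose map/2: map(U, S2) = map(E, tup3(S2, char, int)),  tup3(S2, char, char) = E.
Decompose map/2: U = E,  S2 = tup3(S2, char, int).
Bind U := E; no other remaining equation mentions U.
Occurs check fails: S2 occurs in tup3(S2, char, int); the equation S2 = tup3(S2, char, int) has no finite solution.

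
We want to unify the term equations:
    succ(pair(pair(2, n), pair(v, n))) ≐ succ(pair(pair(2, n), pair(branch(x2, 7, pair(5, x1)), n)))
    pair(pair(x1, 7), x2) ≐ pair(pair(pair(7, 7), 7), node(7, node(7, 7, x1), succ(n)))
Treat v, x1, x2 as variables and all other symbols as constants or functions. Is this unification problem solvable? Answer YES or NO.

Decompose succ/1: pair(pair(2, n), pair(v, n)) ≐ pair(pair(2, n), pair(branch(x2, 7, pair(5, x1)), n)).
Decompose pair/2: pair(2, n) ≐ pair(2, n),  pair(v, n) ≐ pair(branch(x2, 7, pair(5, x1)), n).
Delete trivial equation pair(2, n) ≐ pair(2, n).
Decompose pair/2: v ≐ branch(x2, 7, pair(5, x1)),  n ≐ n.
Bind v := branch(x2, 7, pair(5, x1)); no other remaining equation mentions v.
Delete trivial equation n ≐ n.
Decompose pair/2: pair(x1, 7) ≐ pair(pair(7, 7), 7),  x2 ≐ node(7, node(7, 7, x1), succ(n)).
Decompose pair/2: x1 ≐ pair(7, 7),  7 ≐ 7.
Bind x1 := pair(7, 7); substituting into the one remaining equation that mentions x1 gives: x2 ≐ node(7, node(7, 7, pair(7, 7)), succ(n)). Substituting into the earlier binding gives v := branch(x2, 7, pair(5, pair(7, 7))).
Delete trivial equation 7 ≐ 7.
Bind x2 := node(7, node(7, 7, pair(7, 7)), succ(n)). Substituting into the earlier binding gives v := branch(node(7, node(7, 7, pair(7, 7)), succ(n)), 7, pair(5, pair(7, 7))).
No equations remain and no clash or occurs-check failure arose, so a unifier exists.

YES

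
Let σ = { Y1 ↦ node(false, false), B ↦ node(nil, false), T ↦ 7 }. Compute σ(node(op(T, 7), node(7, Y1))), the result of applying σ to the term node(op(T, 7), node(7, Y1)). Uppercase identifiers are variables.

node(op(7, 7), node(7, node(false, false)))

Replace each occurrence of Y1 with node(false, false).
Replace each occurrence of T with 7.
Result: node(op(7, 7), node(7, node(false, false))).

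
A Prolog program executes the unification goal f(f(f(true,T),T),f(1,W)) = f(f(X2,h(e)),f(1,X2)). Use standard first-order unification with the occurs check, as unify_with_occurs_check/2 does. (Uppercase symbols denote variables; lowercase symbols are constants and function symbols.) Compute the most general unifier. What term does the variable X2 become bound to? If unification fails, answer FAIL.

f(true,h(e))

Decompose f/2: f(f(true,T),T) = f(X2,h(e)),  f(1,W) = f(1,X2).
Decompose f/2: f(true,T) = X2,  T = h(e).
Bind X2 := f(true,T); substituting into the one remaining equation that mentions X2 gives: f(1,W) = f(1,f(true,T)).
Bind T := h(e); substituting into the remaining equation gives: f(1,W) = f(1,f(true,h(e))). Substituting into the earlier binding gives X2 := f(true,h(e)).
Decompose f/2: 1 = 1,  W = f(true,h(e)).
Delete trivial equation 1 = 1.
Bind W := f(true,h(e)).
MGU = { X2 -> f(true,h(e)), T -> h(e), W -> f(true,h(e)) }, so X2 -> f(true,h(e)).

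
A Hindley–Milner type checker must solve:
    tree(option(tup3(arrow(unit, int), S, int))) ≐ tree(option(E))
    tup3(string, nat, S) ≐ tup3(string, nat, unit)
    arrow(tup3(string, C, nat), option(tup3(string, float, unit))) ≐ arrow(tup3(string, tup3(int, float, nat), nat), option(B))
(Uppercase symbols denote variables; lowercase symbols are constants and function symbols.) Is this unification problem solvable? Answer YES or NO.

YES

Decompose tree/1: option(tup3(arrow(unit, int), S, int)) ≐ option(E).
Decompose option/1: tup3(arrow(unit, int), S, int) ≐ E.
Bind E := tup3(arrow(unit, int), S, int); no other remaining equation mentions E.
Decompose tup3/3: string ≐ string,  nat ≐ nat,  S ≐ unit.
Delete trivial equation string ≐ string.
Delete trivial equation nat ≐ nat.
Bind S := unit; no other remaining equation mentions S. Substituting into the earlier binding gives E := tup3(arrow(unit, int), unit, int).
Decompose arrow/2: tup3(string, C, nat) ≐ tup3(string, tup3(int, float, nat), nat),  option(tup3(string, float, unit)) ≐ option(B).
Decompose tup3/3: string ≐ string,  C ≐ tup3(int, float, nat),  nat ≐ nat.
Delete trivial equation string ≐ string.
Bind C := tup3(int, float, nat); no other remaining equation mentions C.
Delete trivial equation nat ≐ nat.
Decompose option/1: tup3(string, float, unit) ≐ B.
Bind B := tup3(string, float, unit).
No equations remain and no clash or occurs-check failure arose, so a unifier exists.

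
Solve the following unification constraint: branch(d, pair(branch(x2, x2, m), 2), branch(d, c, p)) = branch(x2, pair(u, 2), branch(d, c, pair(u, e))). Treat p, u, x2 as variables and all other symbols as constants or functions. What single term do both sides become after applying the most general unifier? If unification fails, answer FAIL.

branch(d, pair(branch(d, d, m), 2), branch(d, c, pair(branch(d, d, m), e)))

Decompose branch/3: d = x2,  pair(branch(x2, x2, m), 2) = pair(u, 2),  branch(d, c, p) = branch(d, c, pair(u, e)).
Bind x2 := d; substituting into the one remaining equation that mentions x2 gives: pair(branch(d, d, m), 2) = pair(u, 2).
Decompose pair/2: branch(d, d, m) = u,  2 = 2.
Bind u := branch(d, d, m); substituting into the one remaining equation that mentions u gives: branch(d, c, p) = branch(d, c, pair(branch(d, d, m), e)).
Delete trivial equation 2 = 2.
Decompose branch/3: d = d,  c = c,  p = pair(branch(d, d, m), e).
Delete trivial equation d = d.
Delete trivial equation c = c.
Bind p := pair(branch(d, d, m), e).
Applying the MGU to either side gives branch(d, pair(branch(d, d, m), 2), branch(d, c, pair(branch(d, d, m), e))).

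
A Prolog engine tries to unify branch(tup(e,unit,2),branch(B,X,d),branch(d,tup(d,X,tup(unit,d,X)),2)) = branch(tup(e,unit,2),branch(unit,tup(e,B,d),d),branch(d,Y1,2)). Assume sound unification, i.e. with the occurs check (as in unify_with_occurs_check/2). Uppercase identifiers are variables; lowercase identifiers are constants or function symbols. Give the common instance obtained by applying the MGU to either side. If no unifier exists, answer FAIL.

Decompose branch/3: tup(e,unit,2) = tup(e,unit,2),  branch(B,X,d) = branch(unit,tup(e,B,d),d),  branch(d,tup(d,X,tup(unit,d,X)),2) = branch(d,Y1,2).
Delete trivial equation tup(e,unit,2) = tup(e,unit,2).
Decompose branch/3: B = unit,  X = tup(e,B,d),  d = d.
Bind B := unit; substituting into the one remaining equation that mentions B gives: X = tup(e,unit,d).
Bind X := tup(e,unit,d); substituting into the one remaining equation that mentions X gives: branch(d,tup(d,tup(e,unit,d),tup(unit,d,tup(e,unit,d))),2) = branch(d,Y1,2).
Delete trivial equation d = d.
Decompose branch/3: d = d,  tup(d,tup(e,unit,d),tup(unit,d,tup(e,unit,d))) = Y1,  2 = 2.
Delete trivial equation d = d.
Bind Y1 := tup(d,tup(e,unit,d),tup(unit,d,tup(e,unit,d))); no other remaining equation mentions Y1.
Delete trivial equation 2 = 2.
Applying the MGU to either side gives branch(tup(e,unit,2),branch(unit,tup(e,unit,d),d),branch(d,tup(d,tup(e,unit,d),tup(unit,d,tup(e,unit,d))),2)).

branch(tup(e,unit,2),branch(unit,tup(e,unit,d),d),branch(d,tup(d,tup(e,unit,d),tup(unit,d,tup(e,unit,d))),2))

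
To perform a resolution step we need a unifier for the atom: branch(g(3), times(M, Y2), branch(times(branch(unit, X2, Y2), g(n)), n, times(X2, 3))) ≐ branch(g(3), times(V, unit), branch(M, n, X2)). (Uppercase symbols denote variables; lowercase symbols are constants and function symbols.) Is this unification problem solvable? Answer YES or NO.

NO

Decompose branch/3: g(3) ≐ g(3),  times(M, Y2) ≐ times(V, unit),  branch(times(branch(unit, X2, Y2), g(n)), n, times(X2, 3)) ≐ branch(M, n, X2).
Delete trivial equation g(3) ≐ g(3).
Decompose times/2: M ≐ V,  Y2 ≐ unit.
Bind M := V; substituting into the one remaining equation that mentions M gives: branch(times(branch(unit, X2, Y2), g(n)), n, times(X2, 3)) ≐ branch(V, n, X2).
Bind Y2 := unit; substituting into the remaining equation gives: branch(times(branch(unit, X2, unit), g(n)), n, times(X2, 3)) ≐ branch(V, n, X2).
Decompose branch/3: times(branch(unit, X2, unit), g(n)) ≐ V,  n ≐ n,  times(X2, 3) ≐ X2.
Bind V := times(branch(unit, X2, unit), g(n)); no other remaining equation mentions V. Substituting into the earlier binding gives M := times(branch(unit, X2, unit), g(n)).
Delete trivial equation n ≐ n.
Occurs check fails: X2 occurs in times(X2, 3); the equation X2 ≐ times(X2, 3) has no finite solution.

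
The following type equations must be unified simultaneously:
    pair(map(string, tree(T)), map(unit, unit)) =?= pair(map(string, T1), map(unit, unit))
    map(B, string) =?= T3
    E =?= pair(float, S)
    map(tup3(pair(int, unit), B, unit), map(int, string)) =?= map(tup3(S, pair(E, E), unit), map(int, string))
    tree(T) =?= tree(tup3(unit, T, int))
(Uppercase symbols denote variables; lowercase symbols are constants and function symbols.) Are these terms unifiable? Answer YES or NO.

Decompose pair/2: map(string, tree(T)) =?= map(string, T1),  map(unit, unit) =?= map(unit, unit).
Decompose map/2: string =?= string,  tree(T) =?= T1.
Delete trivial equation string =?= string.
Bind T1 := tree(T); no other remaining equation mentions T1.
Delete trivial equation map(unit, unit) =?= map(unit, unit).
Bind T3 := map(B, string); no other remaining equation mentions T3.
Bind E := pair(float, S); substituting into the one remaining equation that mentions E gives: map(tup3(pair(int, unit), B, unit), map(int, string)) =?= map(tup3(S, pair(pair(float, S), pair(float, S)), unit), map(int, string)).
Decompose map/2: tup3(pair(int, unit), B, unit) =?= tup3(S, pair(pair(float, S), pair(float, S)), unit),  map(int, string) =?= map(int, string).
Decompose tup3/3: pair(int, unit) =?= S,  B =?= pair(pair(float, S), pair(float, S)),  unit =?= unit.
Bind S := pair(int, unit); substituting into the one remaining equation that mentions S gives: B =?= pair(pair(float, pair(int, unit)), pair(float, pair(int, unit))). Substituting into the earlier binding gives E := pair(float, pair(int, unit)).
Bind B := pair(pair(float, pair(int, unit)), pair(float, pair(int, unit))); no other remaining equation mentions B. Substituting into the earlier binding gives T3 := map(pair(pair(float, pair(int, unit)), pair(float, pair(int, unit))), string).
Delete trivial equation unit =?= unit.
Delete trivial equation map(int, string) =?= map(int, string).
Decompose tree/1: T =?= tup3(unit, T, int).
Occurs check fails: T occurs in tup3(unit, T, int); the equation T =?= tup3(unit, T, int) has no finite solution.

NO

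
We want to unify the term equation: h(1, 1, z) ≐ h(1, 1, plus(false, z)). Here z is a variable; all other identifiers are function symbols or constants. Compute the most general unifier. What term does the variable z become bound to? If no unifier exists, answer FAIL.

FAIL

Decompose h/3: 1 ≐ 1,  1 ≐ 1,  z ≐ plus(false, z).
Delete trivial equation 1 ≐ 1.
Delete trivial equation 1 ≐ 1.
Occurs check fails: z occurs in plus(false, z); the equation z ≐ plus(false, z) has no finite solution.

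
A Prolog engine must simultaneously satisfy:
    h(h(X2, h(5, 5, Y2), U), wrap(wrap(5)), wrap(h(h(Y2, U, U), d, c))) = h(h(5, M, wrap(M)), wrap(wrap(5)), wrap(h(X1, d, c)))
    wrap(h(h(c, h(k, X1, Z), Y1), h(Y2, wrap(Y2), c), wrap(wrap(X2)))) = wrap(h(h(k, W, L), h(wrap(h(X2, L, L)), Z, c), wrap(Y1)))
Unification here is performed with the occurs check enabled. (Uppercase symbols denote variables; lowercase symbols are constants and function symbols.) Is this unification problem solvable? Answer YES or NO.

NO

Decompose h/3: h(X2, h(5, 5, Y2), U) = h(5, M, wrap(M)),  wrap(wrap(5)) = wrap(wrap(5)),  wrap(h(h(Y2, U, U), d, c)) = wrap(h(X1, d, c)).
Decompose h/3: X2 = 5,  h(5, 5, Y2) = M,  U = wrap(M).
Bind X2 := 5; substituting into the one remaining equation that mentions X2 gives: wrap(h(h(c, h(k, X1, Z), Y1), h(Y2, wrap(Y2), c), wrap(wrap(5)))) = wrap(h(h(k, W, L), h(wrap(h(5, L, L)), Z, c), wrap(Y1))).
Bind M := h(5, 5, Y2); substituting into the one remaining equation that mentions M gives: U = wrap(h(5, 5, Y2)).
Bind U := wrap(h(5, 5, Y2)); substituting into the one remaining equation that mentions U gives: wrap(h(h(Y2, wrap(h(5, 5, Y2)), wrap(h(5, 5, Y2))), d, c)) = wrap(h(X1, d, c)).
Delete trivial equation wrap(wrap(5)) = wrap(wrap(5)).
Decompose wrap/1: h(h(Y2, wrap(h(5, 5, Y2)), wrap(h(5, 5, Y2))), d, c) = h(X1, d, c).
Decompose h/3: h(Y2, wrap(h(5, 5, Y2)), wrap(h(5, 5, Y2))) = X1,  d = d,  c = c.
Bind X1 := h(Y2, wrap(h(5, 5, Y2)), wrap(h(5, 5, Y2))); substituting into the one remaining equation that mentions X1 gives: wrap(h(h(c, h(k, h(Y2, wrap(h(5, 5, Y2)), wrap(h(5, 5, Y2))), Z), Y1), h(Y2, wrap(Y2), c), wrap(wrap(5)))) = wrap(h(h(k, W, L), h(wrap(h(5, L, L)), Z, c), wrap(Y1))).
Delete trivial equation d = d.
Delete trivial equation c = c.
Decompose wrap/1: h(h(c, h(k, h(Y2, wrap(h(5, 5, Y2)), wrap(h(5, 5, Y2))), Z), Y1), h(Y2, wrap(Y2), c), wrap(wrap(5))) = h(h(k, W, L), h(wrap(h(5, L, L)), Z, c), wrap(Y1)).
Decompose h/3: h(c, h(k, h(Y2, wrap(h(5, 5, Y2)), wrap(h(5, 5, Y2))), Z), Y1) = h(k, W, L),  h(Y2, wrap(Y2), c) = h(wrap(h(5, L, L)), Z, c),  wrap(wrap(5)) = wrap(Y1).
Decompose h/3: c = k,  h(k, h(Y2, wrap(h(5, 5, Y2)), wrap(h(5, 5, Y2))), Z) = W,  Y1 = L.
Clash: constants c and k differ; no unifier exists.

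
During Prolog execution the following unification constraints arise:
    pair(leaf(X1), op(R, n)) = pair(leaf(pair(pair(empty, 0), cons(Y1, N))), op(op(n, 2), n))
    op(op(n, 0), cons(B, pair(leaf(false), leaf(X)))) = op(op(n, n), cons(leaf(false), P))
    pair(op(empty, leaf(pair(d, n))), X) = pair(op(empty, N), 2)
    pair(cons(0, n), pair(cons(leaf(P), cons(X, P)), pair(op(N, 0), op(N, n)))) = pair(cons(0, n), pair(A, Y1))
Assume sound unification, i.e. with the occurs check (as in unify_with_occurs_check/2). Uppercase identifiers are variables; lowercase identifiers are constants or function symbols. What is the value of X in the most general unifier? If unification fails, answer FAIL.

Decompose pair/2: leaf(X1) = leaf(pair(pair(empty, 0), cons(Y1, N))),  op(R, n) = op(op(n, 2), n).
Decompose leaf/1: X1 = pair(pair(empty, 0), cons(Y1, N)).
Bind X1 := pair(pair(empty, 0), cons(Y1, N)); no other remaining equation mentions X1.
Decompose op/2: R = op(n, 2),  n = n.
Bind R := op(n, 2); no other remaining equation mentions R.
Delete trivial equation n = n.
Decompose op/2: op(n, 0) = op(n, n),  cons(B, pair(leaf(false), leaf(X))) = cons(leaf(false), P).
Decompose op/2: n = n,  0 = n.
Delete trivial equation n = n.
Clash: constants 0 and n differ; no unifier exists.

FAIL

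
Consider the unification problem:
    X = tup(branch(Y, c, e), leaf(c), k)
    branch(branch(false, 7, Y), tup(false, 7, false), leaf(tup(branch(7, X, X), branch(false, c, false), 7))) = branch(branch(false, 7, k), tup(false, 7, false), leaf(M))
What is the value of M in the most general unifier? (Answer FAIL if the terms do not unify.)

Bind X := tup(branch(Y, c, e), leaf(c), k); substituting into the remaining equation gives: branch(branch(false, 7, Y), tup(false, 7, false), leaf(tup(branch(7, tup(branch(Y, c, e), leaf(c), k), tup(branch(Y, c, e), leaf(c), k)), branch(false, c, false), 7))) = branch(branch(false, 7, k), tup(false, 7, false), leaf(M)).
Decompose branch/3: branch(false, 7, Y) = branch(false, 7, k),  tup(false, 7, false) = tup(false, 7, false),  leaf(tup(branch(7, tup(branch(Y, c, e), leaf(c), k), tup(branch(Y, c, e), leaf(c), k)), branch(false, c, false), 7)) = leaf(M).
Decompose branch/3: false = false,  7 = 7,  Y = k.
Delete trivial equation false = false.
Delete trivial equation 7 = 7.
Bind Y := k; substituting into the one remaining equation that mentions Y gives: leaf(tup(branch(7, tup(branch(k, c, e), leaf(c), k), tup(branch(k, c, e), leaf(c), k)), branch(false, c, false), 7)) = leaf(M). Substituting into the earlier binding gives X := tup(branch(k, c, e), leaf(c), k).
Delete trivial equation tup(false, 7, false) = tup(false, 7, false).
Decompose leaf/1: tup(branch(7, tup(branch(k, c, e), leaf(c), k), tup(branch(k, c, e), leaf(c), k)), branch(false, c, false), 7) = M.
Bind M := tup(branch(7, tup(branch(k, c, e), leaf(c), k), tup(branch(k, c, e), leaf(c), k)), branch(false, c, false), 7).
MGU = { X ↦ tup(branch(k, c, e), leaf(c), k), Y ↦ k, M ↦ tup(branch(7, tup(branch(k, c, e), leaf(c), k), tup(branch(k, c, e), leaf(c), k)), branch(false, c, false), 7) }, so M ↦ tup(branch(7, tup(branch(k, c, e), leaf(c), k), tup(branch(k, c, e), leaf(c), k)), branch(false, c, false), 7).

tup(branch(7, tup(branch(k, c, e), leaf(c), k), tup(branch(k, c, e), leaf(c), k)), branch(false, c, false), 7)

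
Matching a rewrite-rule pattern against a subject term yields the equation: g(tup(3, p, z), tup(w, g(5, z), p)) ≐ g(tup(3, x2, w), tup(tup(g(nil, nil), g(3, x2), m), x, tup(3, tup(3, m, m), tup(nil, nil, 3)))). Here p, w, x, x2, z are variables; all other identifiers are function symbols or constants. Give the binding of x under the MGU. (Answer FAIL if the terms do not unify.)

g(5, tup(g(nil, nil), g(3, tup(3, tup(3, m, m), tup(nil, nil, 3))), m))

Decompose g/2: tup(3, p, z) ≐ tup(3, x2, w),  tup(w, g(5, z), p) ≐ tup(tup(g(nil, nil), g(3, x2), m), x, tup(3, tup(3, m, m), tup(nil, nil, 3))).
Decompose tup/3: 3 ≐ 3,  p ≐ x2,  z ≐ w.
Delete trivial equation 3 ≐ 3.
Bind p := x2; substituting into the one remaining equation that mentions p gives: tup(w, g(5, z), x2) ≐ tup(tup(g(nil, nil), g(3, x2), m), x, tup(3, tup(3, m, m), tup(nil, nil, 3))).
Bind z := w; substituting into the remaining equation gives: tup(w, g(5, w), x2) ≐ tup(tup(g(nil, nil), g(3, x2), m), x, tup(3, tup(3, m, m), tup(nil, nil, 3))).
Decompose tup/3: w ≐ tup(g(nil, nil), g(3, x2), m),  g(5, w) ≐ x,  x2 ≐ tup(3, tup(3, m, m), tup(nil, nil, 3)).
Bind w := tup(g(nil, nil), g(3, x2), m); substituting into the one remaining equation that mentions w gives: g(5, tup(g(nil, nil), g(3, x2), m)) ≐ x. Substituting into the earlier binding gives z := tup(g(nil, nil), g(3, x2), m).
Bind x := g(5, tup(g(nil, nil), g(3, x2), m)); no other remaining equation mentions x.
Bind x2 := tup(3, tup(3, m, m), tup(nil, nil, 3)). Substituting into the earlier bindings gives p := tup(3, tup(3, m, m), tup(nil, nil, 3)), z := tup(g(nil, nil), g(3, tup(3, tup(3, m, m), tup(nil, nil, 3))), m), w := tup(g(nil, nil), g(3, tup(3, tup(3, m, m), tup(nil, nil, 3))), m), x := g(5, tup(g(nil, nil), g(3, tup(3, tup(3, m, m), tup(nil, nil, 3))), m)).
MGU = { p ↦ tup(3, tup(3, m, m), tup(nil, nil, 3)), z ↦ tup(g(nil, nil), g(3, tup(3, tup(3, m, m), tup(nil, nil, 3))), m), w ↦ tup(g(nil, nil), g(3, tup(3, tup(3, m, m), tup(nil, nil, 3))), m), x ↦ g(5, tup(g(nil, nil), g(3, tup(3, tup(3, m, m), tup(nil, nil, 3))), m)), x2 ↦ tup(3, tup(3, m, m), tup(nil, nil, 3)) }, so x ↦ g(5, tup(g(nil, nil), g(3, tup(3, tup(3, m, m), tup(nil, nil, 3))), m)).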